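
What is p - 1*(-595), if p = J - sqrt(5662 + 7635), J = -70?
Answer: 525 - sqrt(13297) ≈ 409.69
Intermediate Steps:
p = -70 - sqrt(13297) (p = -70 - sqrt(5662 + 7635) = -70 - sqrt(13297) ≈ -185.31)
p - 1*(-595) = (-70 - sqrt(13297)) - 1*(-595) = (-70 - sqrt(13297)) + 595 = 525 - sqrt(13297)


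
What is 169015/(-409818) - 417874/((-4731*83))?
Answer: 11653851093/17880495946 ≈ 0.65176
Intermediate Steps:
169015/(-409818) - 417874/((-4731*83)) = 169015*(-1/409818) - 417874/(-392673) = -169015/409818 - 417874*(-1/392673) = -169015/409818 + 417874/392673 = 11653851093/17880495946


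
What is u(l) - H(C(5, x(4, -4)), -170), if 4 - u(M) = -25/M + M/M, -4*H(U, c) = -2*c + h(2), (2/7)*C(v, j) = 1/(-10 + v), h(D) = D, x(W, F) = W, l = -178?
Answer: 7864/89 ≈ 88.359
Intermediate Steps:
C(v, j) = 7/(2*(-10 + v))
H(U, c) = -½ + c/2 (H(U, c) = -(-2*c + 2)/4 = -(2 - 2*c)/4 = -½ + c/2)
u(M) = 3 + 25/M (u(M) = 4 - (-25/M + M/M) = 4 - (-25/M + 1) = 4 - (1 - 25/M) = 4 + (-1 + 25/M) = 3 + 25/M)
u(l) - H(C(5, x(4, -4)), -170) = (3 + 25/(-178)) - (-½ + (½)*(-170)) = (3 + 25*(-1/178)) - (-½ - 85) = (3 - 25/178) - 1*(-171/2) = 509/178 + 171/2 = 7864/89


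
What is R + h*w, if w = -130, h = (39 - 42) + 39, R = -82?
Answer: -4762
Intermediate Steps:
h = 36 (h = -3 + 39 = 36)
R + h*w = -82 + 36*(-130) = -82 - 4680 = -4762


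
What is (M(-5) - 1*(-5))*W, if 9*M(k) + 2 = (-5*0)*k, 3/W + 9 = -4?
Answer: -43/39 ≈ -1.1026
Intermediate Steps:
W = -3/13 (W = 3/(-9 - 4) = 3/(-13) = 3*(-1/13) = -3/13 ≈ -0.23077)
M(k) = -2/9 (M(k) = -2/9 + ((-5*0)*k)/9 = -2/9 + (0*k)/9 = -2/9 + (⅑)*0 = -2/9 + 0 = -2/9)
(M(-5) - 1*(-5))*W = (-2/9 - 1*(-5))*(-3/13) = (-2/9 + 5)*(-3/13) = (43/9)*(-3/13) = -43/39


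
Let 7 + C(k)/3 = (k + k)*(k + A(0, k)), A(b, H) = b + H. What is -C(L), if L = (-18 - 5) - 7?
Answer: -10779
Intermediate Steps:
A(b, H) = H + b
L = -30 (L = -23 - 7 = -30)
C(k) = -21 + 12*k² (C(k) = -21 + 3*((k + k)*(k + (k + 0))) = -21 + 3*((2*k)*(k + k)) = -21 + 3*((2*k)*(2*k)) = -21 + 3*(4*k²) = -21 + 12*k²)
-C(L) = -(-21 + 12*(-30)²) = -(-21 + 12*900) = -(-21 + 10800) = -1*10779 = -10779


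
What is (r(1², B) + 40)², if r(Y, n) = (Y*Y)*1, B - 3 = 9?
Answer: 1681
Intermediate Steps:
B = 12 (B = 3 + 9 = 12)
r(Y, n) = Y² (r(Y, n) = Y²*1 = Y²)
(r(1², B) + 40)² = ((1²)² + 40)² = (1² + 40)² = (1 + 40)² = 41² = 1681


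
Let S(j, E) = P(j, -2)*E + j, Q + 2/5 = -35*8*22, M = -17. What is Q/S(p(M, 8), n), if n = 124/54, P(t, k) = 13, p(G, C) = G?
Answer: -831654/1735 ≈ -479.34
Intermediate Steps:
Q = -30802/5 (Q = -⅖ - 35*8*22 = -⅖ - 280*22 = -⅖ - 6160 = -30802/5 ≈ -6160.4)
n = 62/27 (n = 124*(1/54) = 62/27 ≈ 2.2963)
S(j, E) = j + 13*E (S(j, E) = 13*E + j = j + 13*E)
Q/S(p(M, 8), n) = -30802/(5*(-17 + 13*(62/27))) = -30802/(5*(-17 + 806/27)) = -30802/(5*347/27) = -30802/5*27/347 = -831654/1735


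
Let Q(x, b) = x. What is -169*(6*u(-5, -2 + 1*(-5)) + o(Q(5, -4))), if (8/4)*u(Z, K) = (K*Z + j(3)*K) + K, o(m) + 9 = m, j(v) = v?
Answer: -2873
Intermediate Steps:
o(m) = -9 + m
u(Z, K) = 2*K + K*Z/2 (u(Z, K) = ((K*Z + 3*K) + K)/2 = ((3*K + K*Z) + K)/2 = (4*K + K*Z)/2 = 2*K + K*Z/2)
-169*(6*u(-5, -2 + 1*(-5)) + o(Q(5, -4))) = -169*(6*((-2 + 1*(-5))*(4 - 5)/2) + (-9 + 5)) = -169*(6*((½)*(-2 - 5)*(-1)) - 4) = -169*(6*((½)*(-7)*(-1)) - 4) = -169*(6*(7/2) - 4) = -169*(21 - 4) = -169*17 = -2873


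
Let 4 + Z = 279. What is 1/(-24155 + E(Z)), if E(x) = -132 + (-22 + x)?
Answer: -1/24034 ≈ -4.1608e-5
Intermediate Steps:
Z = 275 (Z = -4 + 279 = 275)
E(x) = -154 + x
1/(-24155 + E(Z)) = 1/(-24155 + (-154 + 275)) = 1/(-24155 + 121) = 1/(-24034) = -1/24034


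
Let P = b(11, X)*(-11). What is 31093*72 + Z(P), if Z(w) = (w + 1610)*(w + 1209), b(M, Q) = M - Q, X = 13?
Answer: 4247688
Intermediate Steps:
P = 22 (P = (11 - 1*13)*(-11) = (11 - 13)*(-11) = -2*(-11) = 22)
Z(w) = (1209 + w)*(1610 + w) (Z(w) = (1610 + w)*(1209 + w) = (1209 + w)*(1610 + w))
31093*72 + Z(P) = 31093*72 + (1946490 + 22² + 2819*22) = 2238696 + (1946490 + 484 + 62018) = 2238696 + 2008992 = 4247688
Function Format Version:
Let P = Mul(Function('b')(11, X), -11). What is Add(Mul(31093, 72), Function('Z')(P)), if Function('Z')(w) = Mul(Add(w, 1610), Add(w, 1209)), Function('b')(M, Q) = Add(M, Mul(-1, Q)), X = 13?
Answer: 4247688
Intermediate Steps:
P = 22 (P = Mul(Add(11, Mul(-1, 13)), -11) = Mul(Add(11, -13), -11) = Mul(-2, -11) = 22)
Function('Z')(w) = Mul(Add(1209, w), Add(1610, w)) (Function('Z')(w) = Mul(Add(1610, w), Add(1209, w)) = Mul(Add(1209, w), Add(1610, w)))
Add(Mul(31093, 72), Function('Z')(P)) = Add(Mul(31093, 72), Add(1946490, Pow(22, 2), Mul(2819, 22))) = Add(2238696, Add(1946490, 484, 62018)) = Add(2238696, 2008992) = 4247688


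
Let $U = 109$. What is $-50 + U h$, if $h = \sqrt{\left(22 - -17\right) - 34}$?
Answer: $-50 + 109 \sqrt{5} \approx 193.73$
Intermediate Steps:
$h = \sqrt{5}$ ($h = \sqrt{\left(22 + 17\right) - 34} = \sqrt{39 - 34} = \sqrt{5} \approx 2.2361$)
$-50 + U h = -50 + 109 \sqrt{5}$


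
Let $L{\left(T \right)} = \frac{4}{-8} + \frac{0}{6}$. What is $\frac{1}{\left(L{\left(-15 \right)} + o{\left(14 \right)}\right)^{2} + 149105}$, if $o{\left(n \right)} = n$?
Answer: $\frac{4}{597149} \approx 6.6985 \cdot 10^{-6}$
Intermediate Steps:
$L{\left(T \right)} = - \frac{1}{2}$ ($L{\left(T \right)} = 4 \left(- \frac{1}{8}\right) + 0 \cdot \frac{1}{6} = - \frac{1}{2} + 0 = - \frac{1}{2}$)
$\frac{1}{\left(L{\left(-15 \right)} + o{\left(14 \right)}\right)^{2} + 149105} = \frac{1}{\left(- \frac{1}{2} + 14\right)^{2} + 149105} = \frac{1}{\left(\frac{27}{2}\right)^{2} + 149105} = \frac{1}{\frac{729}{4} + 149105} = \frac{1}{\frac{597149}{4}} = \frac{4}{597149}$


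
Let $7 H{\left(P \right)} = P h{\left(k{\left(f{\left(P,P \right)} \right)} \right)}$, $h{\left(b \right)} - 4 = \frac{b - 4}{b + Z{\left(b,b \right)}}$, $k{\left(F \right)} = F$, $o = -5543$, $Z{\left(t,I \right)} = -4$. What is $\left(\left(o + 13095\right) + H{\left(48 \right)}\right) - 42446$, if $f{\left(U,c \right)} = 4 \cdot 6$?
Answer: $- \frac{244018}{7} \approx -34860.0$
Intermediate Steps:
$f{\left(U,c \right)} = 24$
$h{\left(b \right)} = 5$ ($h{\left(b \right)} = 4 + \frac{b - 4}{b - 4} = 4 + \frac{-4 + b}{-4 + b} = 4 + 1 = 5$)
$H{\left(P \right)} = \frac{5 P}{7}$ ($H{\left(P \right)} = \frac{P 5}{7} = \frac{5 P}{7}$)
$\left(\left(o + 13095\right) + H{\left(48 \right)}\right) - 42446 = \left(\left(-5543 + 13095\right) + \frac{5}{7} \cdot 48\right) - 42446 = \left(7552 + \frac{240}{7}\right) - 42446 = \frac{53104}{7} - 42446 = - \frac{244018}{7}$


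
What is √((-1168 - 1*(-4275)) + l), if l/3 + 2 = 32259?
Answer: √99878 ≈ 316.03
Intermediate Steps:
l = 96771 (l = -6 + 3*32259 = -6 + 96777 = 96771)
√((-1168 - 1*(-4275)) + l) = √((-1168 - 1*(-4275)) + 96771) = √((-1168 + 4275) + 96771) = √(3107 + 96771) = √99878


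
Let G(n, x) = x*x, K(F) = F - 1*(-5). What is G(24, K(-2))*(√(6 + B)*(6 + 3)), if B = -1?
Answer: 81*√5 ≈ 181.12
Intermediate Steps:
K(F) = 5 + F (K(F) = F + 5 = 5 + F)
G(n, x) = x²
G(24, K(-2))*(√(6 + B)*(6 + 3)) = (5 - 2)²*(√(6 - 1)*(6 + 3)) = 3²*(√5*9) = 9*(9*√5) = 81*√5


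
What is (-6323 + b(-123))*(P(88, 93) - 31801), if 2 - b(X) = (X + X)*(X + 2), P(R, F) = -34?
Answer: 1148829645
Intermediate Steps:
b(X) = 2 - 2*X*(2 + X) (b(X) = 2 - (X + X)*(X + 2) = 2 - 2*X*(2 + X))
(-6323 + b(-123))*(P(88, 93) - 31801) = (-6323 + (2 - 4*(-123) - 2*(-123)**2))*(-34 - 31801) = (-6323 + (2 + 492 - 2*15129))*(-31835) = (-6323 + (2 + 492 - 30258))*(-31835) = (-6323 - 29764)*(-31835) = -36087*(-31835) = 1148829645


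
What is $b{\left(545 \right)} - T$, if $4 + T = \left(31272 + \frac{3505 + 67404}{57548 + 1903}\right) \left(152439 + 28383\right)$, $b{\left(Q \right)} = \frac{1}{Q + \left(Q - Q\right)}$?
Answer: $- \frac{61074216063499853}{10800265} \approx -5.6549 \cdot 10^{9}$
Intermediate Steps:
$b{\left(Q \right)} = \frac{1}{Q}$ ($b{\left(Q \right)} = \frac{1}{Q + 0} = \frac{1}{Q}$)
$T = \frac{112062781767926}{19817}$ ($T = -4 + \left(31272 + \frac{3505 + 67404}{57548 + 1903}\right) \left(152439 + 28383\right) = -4 + \left(31272 + \frac{70909}{59451}\right) 180822 = -4 + \frac{1859222581}{59451} \cdot 180822 = -4 + \frac{112062781847194}{19817} = \frac{112062781767926}{19817} \approx 5.6549 \cdot 10^{9}$)
$b{\left(545 \right)} - T = \frac{1}{545} - \frac{112062781767926}{19817} = - \frac{61074216063499853}{10800265}$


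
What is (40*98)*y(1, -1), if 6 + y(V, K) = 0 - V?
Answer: -27440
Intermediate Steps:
y(V, K) = -6 - V (y(V, K) = -6 + (0 - V) = -6 - V)
(40*98)*y(1, -1) = (40*98)*(-6 - 1*1) = 3920*(-6 - 1) = 3920*(-7) = -27440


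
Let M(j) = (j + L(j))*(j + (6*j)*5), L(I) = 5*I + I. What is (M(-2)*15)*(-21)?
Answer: -273420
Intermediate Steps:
L(I) = 6*I
M(j) = 217*j² (M(j) = (j + 6*j)*(j + (6*j)*5) = (7*j)*(j + 30*j) = (7*j)*(31*j) = 217*j²)
(M(-2)*15)*(-21) = ((217*(-2)²)*15)*(-21) = ((217*4)*15)*(-21) = (868*15)*(-21) = 13020*(-21) = -273420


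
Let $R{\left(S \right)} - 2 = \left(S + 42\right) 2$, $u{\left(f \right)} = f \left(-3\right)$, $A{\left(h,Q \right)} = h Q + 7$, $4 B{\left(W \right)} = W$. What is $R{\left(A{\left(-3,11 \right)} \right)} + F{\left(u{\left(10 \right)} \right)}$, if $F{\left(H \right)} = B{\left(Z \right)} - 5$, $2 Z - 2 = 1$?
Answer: $\frac{235}{8} \approx 29.375$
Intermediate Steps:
$Z = \frac{3}{2}$ ($Z = 1 + \frac{1}{2} \cdot 1 = 1 + \frac{1}{2} = \frac{3}{2} \approx 1.5$)
$B{\left(W \right)} = \frac{W}{4}$
$A{\left(h,Q \right)} = 7 + Q h$ ($A{\left(h,Q \right)} = Q h + 7 = 7 + Q h$)
$u{\left(f \right)} = - 3 f$
$R{\left(S \right)} = 86 + 2 S$ ($R{\left(S \right)} = 2 + \left(S + 42\right) 2 = 2 + \left(42 + S\right) 2 = 2 + \left(84 + 2 S\right) = 86 + 2 S$)
$F{\left(H \right)} = - \frac{37}{8}$ ($F{\left(H \right)} = \frac{1}{4} \cdot \frac{3}{2} - 5 = \frac{3}{8} - 5 = - \frac{37}{8}$)
$R{\left(A{\left(-3,11 \right)} \right)} + F{\left(u{\left(10 \right)} \right)} = \left(86 + 2 \left(7 + 11 \left(-3\right)\right)\right) - \frac{37}{8} = \left(86 + 2 \left(7 - 33\right)\right) - \frac{37}{8} = \left(86 + 2 \left(-26\right)\right) - \frac{37}{8} = \left(86 - 52\right) - \frac{37}{8} = 34 - \frac{37}{8} = \frac{235}{8}$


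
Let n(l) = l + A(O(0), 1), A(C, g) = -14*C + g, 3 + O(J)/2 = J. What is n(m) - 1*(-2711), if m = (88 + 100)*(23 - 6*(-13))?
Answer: 21784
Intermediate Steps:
O(J) = -6 + 2*J
m = 18988 (m = 188*(23 + 78) = 188*101 = 18988)
A(C, g) = g - 14*C
n(l) = 85 + l (n(l) = l + (1 - 14*(-6 + 2*0)) = l + (1 - 14*(-6 + 0)) = l + (1 - 14*(-6)) = l + (1 + 84) = l + 85 = 85 + l)
n(m) - 1*(-2711) = (85 + 18988) - 1*(-2711) = 19073 + 2711 = 21784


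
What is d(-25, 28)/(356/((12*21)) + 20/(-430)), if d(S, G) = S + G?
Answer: 8127/3701 ≈ 2.1959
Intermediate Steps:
d(S, G) = G + S
d(-25, 28)/(356/((12*21)) + 20/(-430)) = (28 - 25)/(356/((12*21)) + 20/(-430)) = 3/(356/252 + 20*(-1/430)) = 3/(356*(1/252) - 2/43) = 3/(89/63 - 2/43) = 3/(3701/2709) = 3*(2709/3701) = 8127/3701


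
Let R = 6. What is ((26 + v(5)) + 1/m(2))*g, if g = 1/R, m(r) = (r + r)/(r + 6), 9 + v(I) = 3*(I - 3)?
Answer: 25/6 ≈ 4.1667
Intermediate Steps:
v(I) = -18 + 3*I (v(I) = -9 + 3*(I - 3) = -9 + 3*(-3 + I) = -9 + (-9 + 3*I) = -18 + 3*I)
m(r) = 2*r/(6 + r) (m(r) = (2*r)/(6 + r) = 2*r/(6 + r))
g = ⅙ (g = 1/6 = ⅙ ≈ 0.16667)
((26 + v(5)) + 1/m(2))*g = ((26 + (-18 + 3*5)) + 1/(2*2/(6 + 2)))*(⅙) = ((26 + (-18 + 15)) + 1/(2*2/8))*(⅙) = ((26 - 3) + 1/(2*2*(⅛)))*(⅙) = (23 + 1/(½))*(⅙) = (23 + 2)*(⅙) = 25*(⅙) = 25/6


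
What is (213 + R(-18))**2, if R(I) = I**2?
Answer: 288369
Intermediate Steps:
(213 + R(-18))**2 = (213 + (-18)**2)**2 = (213 + 324)**2 = 537**2 = 288369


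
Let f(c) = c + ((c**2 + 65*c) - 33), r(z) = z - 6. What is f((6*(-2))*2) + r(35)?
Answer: -1012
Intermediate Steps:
r(z) = -6 + z
f(c) = -33 + c**2 + 66*c (f(c) = c + (-33 + c**2 + 65*c) = -33 + c**2 + 66*c)
f((6*(-2))*2) + r(35) = (-33 + ((6*(-2))*2)**2 + 66*((6*(-2))*2)) + (-6 + 35) = (-33 + (-12*2)**2 + 66*(-12*2)) + 29 = (-33 + (-24)**2 + 66*(-24)) + 29 = (-33 + 576 - 1584) + 29 = -1041 + 29 = -1012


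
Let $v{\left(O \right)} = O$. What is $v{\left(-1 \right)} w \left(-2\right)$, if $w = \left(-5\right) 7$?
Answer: $-70$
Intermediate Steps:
$w = -35$
$v{\left(-1 \right)} w \left(-2\right) = \left(-1\right) \left(-35\right) \left(-2\right) = 35 \left(-2\right) = -70$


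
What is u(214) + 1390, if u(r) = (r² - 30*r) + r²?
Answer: 86562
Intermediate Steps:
u(r) = -30*r + 2*r²
u(214) + 1390 = 2*214*(-15 + 214) + 1390 = 2*214*199 + 1390 = 85172 + 1390 = 86562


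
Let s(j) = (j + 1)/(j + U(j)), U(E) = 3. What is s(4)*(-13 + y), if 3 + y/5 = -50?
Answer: -1390/7 ≈ -198.57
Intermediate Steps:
y = -265 (y = -15 + 5*(-50) = -15 - 250 = -265)
s(j) = (1 + j)/(3 + j) (s(j) = (j + 1)/(j + 3) = (1 + j)/(3 + j))
s(4)*(-13 + y) = ((1 + 4)/(3 + 4))*(-13 - 265) = (5/7)*(-278) = -1390/7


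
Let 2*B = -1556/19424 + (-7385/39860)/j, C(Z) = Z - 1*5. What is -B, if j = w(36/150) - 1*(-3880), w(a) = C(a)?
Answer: 75154437987/1875230186096 ≈ 0.040077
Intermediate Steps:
C(Z) = -5 + Z (C(Z) = Z - 5 = -5 + Z)
w(a) = -5 + a
j = 96881/25 (j = (-5 + 36/150) - 1*(-3880) = (-5 + 36*(1/150)) + 3880 = (-5 + 6/25) + 3880 = -119/25 + 3880 = 96881/25 ≈ 3875.2)
B = -75154437987/1875230186096 (B = (-1556/19424 + (-7385/39860)/(96881/25))/2 = (-1556*1/19424 - 7385*1/39860*(25/96881))/2 = (-389/4856 - 1477/7972*25/96881)/2 = (-389/4856 - 36925/772335332)/2 = (1/2)*(-75154437987/937615093048) = -75154437987/1875230186096 ≈ -0.040077)
-B = -1*(-75154437987/1875230186096) = 75154437987/1875230186096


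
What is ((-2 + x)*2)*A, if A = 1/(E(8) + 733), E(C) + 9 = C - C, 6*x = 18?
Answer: 1/362 ≈ 0.0027624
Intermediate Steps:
x = 3 (x = (⅙)*18 = 3)
E(C) = -9 (E(C) = -9 + (C - C) = -9 + 0 = -9)
A = 1/724 (A = 1/(-9 + 733) = 1/724 ≈ 0.0013812)
((-2 + x)*2)*A = ((-2 + 3)*2)*(1/724) = (1*2)*(1/724) = 2*(1/724) = 1/362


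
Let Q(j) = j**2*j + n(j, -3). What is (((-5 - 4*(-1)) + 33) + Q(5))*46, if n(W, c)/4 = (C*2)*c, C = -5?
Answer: 12742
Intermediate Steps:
n(W, c) = -40*c (n(W, c) = 4*((-5*2)*c) = 4*(-10*c) = -40*c)
Q(j) = 120 + j**3 (Q(j) = j**2*j - 40*(-3) = j**3 + 120 = 120 + j**3)
(((-5 - 4*(-1)) + 33) + Q(5))*46 = (((-5 - 4*(-1)) + 33) + (120 + 5**3))*46 = (((-5 + 4) + 33) + (120 + 125))*46 = ((-1 + 33) + 245)*46 = (32 + 245)*46 = 277*46 = 12742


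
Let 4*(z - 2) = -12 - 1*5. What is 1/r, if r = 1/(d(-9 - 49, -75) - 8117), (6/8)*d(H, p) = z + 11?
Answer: -24316/3 ≈ -8105.3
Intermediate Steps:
z = -9/4 (z = 2 + (-12 - 1*5)/4 = 2 + (-12 - 5)/4 = 2 + (¼)*(-17) = 2 - 17/4 = -9/4 ≈ -2.2500)
d(H, p) = 35/3 (d(H, p) = 4*(-9/4 + 11)/3 = (4/3)*(35/4) = 35/3)
r = -3/24316 (r = 1/(35/3 - 8117) = 1/(-24316/3) = -3/24316 ≈ -0.00012338)
1/r = 1/(-3/24316) = -24316/3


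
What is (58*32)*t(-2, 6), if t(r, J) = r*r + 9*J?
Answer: 107648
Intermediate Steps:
t(r, J) = r² + 9*J
(58*32)*t(-2, 6) = (58*32)*((-2)² + 9*6) = 1856*(4 + 54) = 1856*58 = 107648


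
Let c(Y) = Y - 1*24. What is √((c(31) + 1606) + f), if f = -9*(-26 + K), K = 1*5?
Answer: √1802 ≈ 42.450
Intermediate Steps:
K = 5
c(Y) = -24 + Y (c(Y) = Y - 24 = -24 + Y)
f = 189 (f = -9*(-26 + 5) = -9*(-21) = 189)
√((c(31) + 1606) + f) = √(((-24 + 31) + 1606) + 189) = √((7 + 1606) + 189) = √(1613 + 189) = √1802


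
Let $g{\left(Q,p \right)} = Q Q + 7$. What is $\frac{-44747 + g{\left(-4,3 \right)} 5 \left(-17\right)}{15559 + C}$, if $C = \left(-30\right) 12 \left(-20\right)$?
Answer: $- \frac{46702}{22759} \approx -2.052$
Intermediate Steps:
$g{\left(Q,p \right)} = 7 + Q^{2}$ ($g{\left(Q,p \right)} = Q^{2} + 7 = 7 + Q^{2}$)
$C = 7200$ ($C = \left(-360\right) \left(-20\right) = 7200$)
$\frac{-44747 + g{\left(-4,3 \right)} 5 \left(-17\right)}{15559 + C} = \frac{-44747 + \left(7 + \left(-4\right)^{2}\right) 5 \left(-17\right)}{15559 + 7200} = \frac{-44747 + \left(7 + 16\right) 5 \left(-17\right)}{22759} = \left(-44747 + 23 \cdot 5 \left(-17\right)\right) \frac{1}{22759} = \left(-44747 + 115 \left(-17\right)\right) \frac{1}{22759} = \left(-44747 - 1955\right) \frac{1}{22759} = \left(-46702\right) \frac{1}{22759} = - \frac{46702}{22759}$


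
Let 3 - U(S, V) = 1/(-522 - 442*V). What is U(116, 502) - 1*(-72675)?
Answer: 16164023269/222406 ≈ 72678.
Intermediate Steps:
U(S, V) = 3 - 1/(-522 - 442*V)
U(116, 502) - 1*(-72675) = (1567 + 1326*502)/(2*(261 + 221*502)) - 1*(-72675) = (1567 + 665652)/(2*(261 + 110942)) + 72675 = (1/2)*667219/111203 + 72675 = (1/2)*(1/111203)*667219 + 72675 = 667219/222406 + 72675 = 16164023269/222406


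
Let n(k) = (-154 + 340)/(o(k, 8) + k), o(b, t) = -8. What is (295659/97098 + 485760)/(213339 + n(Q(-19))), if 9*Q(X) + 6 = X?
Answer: 508351350387/223241345498 ≈ 2.2771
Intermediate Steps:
Q(X) = -⅔ + X/9
n(k) = 186/(-8 + k) (n(k) = (-154 + 340)/(-8 + k) = 186/(-8 + k))
(295659/97098 + 485760)/(213339 + n(Q(-19))) = (295659/97098 + 485760)/(213339 + 186/(-8 + (-⅔ + (⅑)*(-19)))) = (295659*(1/97098) + 485760)/(213339 + 186/(-8 + (-⅔ - 19/9))) = (98553/32366 + 485760)/(213339 + 186/(-8 - 25/9)) = 15722206713/(32366*(213339 + 186/(-97/9))) = 15722206713/(32366*(213339 + 186*(-9/97))) = 15722206713/(32366*(213339 - 1674/97)) = 15722206713/(32366*(20692209/97)) = (15722206713/32366)*(97/20692209) = 508351350387/223241345498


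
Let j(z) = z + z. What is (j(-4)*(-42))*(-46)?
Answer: -15456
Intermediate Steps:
j(z) = 2*z
(j(-4)*(-42))*(-46) = ((2*(-4))*(-42))*(-46) = -8*(-42)*(-46) = 336*(-46) = -15456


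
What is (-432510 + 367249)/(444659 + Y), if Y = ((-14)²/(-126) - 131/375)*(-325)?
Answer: -419535/2862502 ≈ -0.14656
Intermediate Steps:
Y = 27859/45 (Y = (196*(-1/126) - 131*1/375)*(-325) = (-14/9 - 131/375)*(-325) = -2143/1125*(-325) = 27859/45 ≈ 619.09)
(-432510 + 367249)/(444659 + Y) = (-432510 + 367249)/(444659 + 27859/45) = -65261/20037514/45 = -65261*45/20037514 = -419535/2862502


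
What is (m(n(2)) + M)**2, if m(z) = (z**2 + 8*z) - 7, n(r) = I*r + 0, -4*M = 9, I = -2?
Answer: 10201/16 ≈ 637.56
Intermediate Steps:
M = -9/4 (M = -1/4*9 = -9/4 ≈ -2.2500)
n(r) = -2*r (n(r) = -2*r + 0 = -2*r)
m(z) = -7 + z**2 + 8*z
(m(n(2)) + M)**2 = ((-7 + (-2*2)**2 + 8*(-2*2)) - 9/4)**2 = ((-7 + (-4)**2 + 8*(-4)) - 9/4)**2 = ((-7 + 16 - 32) - 9/4)**2 = (-23 - 9/4)**2 = (-101/4)**2 = 10201/16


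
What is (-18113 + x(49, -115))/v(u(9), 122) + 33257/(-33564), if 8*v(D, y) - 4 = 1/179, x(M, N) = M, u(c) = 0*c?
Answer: -289415194247/8021796 ≈ -36079.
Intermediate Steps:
u(c) = 0
v(D, y) = 717/1432 (v(D, y) = 1/2 + (1/8)/179 = 1/2 + (1/8)*(1/179) = 1/2 + 1/1432 = 717/1432)
(-18113 + x(49, -115))/v(u(9), 122) + 33257/(-33564) = (-18113 + 49)/(717/1432) + 33257/(-33564) = -18064*1432/717 + 33257*(-1/33564) = -25867648/717 - 33257/33564 = -289415194247/8021796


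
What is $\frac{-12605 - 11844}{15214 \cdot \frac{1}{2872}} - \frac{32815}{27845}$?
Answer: $- \frac{195570631457}{42363383} \approx -4616.5$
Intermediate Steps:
$\frac{-12605 - 11844}{15214 \cdot \frac{1}{2872}} - \frac{32815}{27845} = - \frac{24449}{15214 \cdot \frac{1}{2872}} - \frac{6563}{5569} = - \frac{24449}{\frac{7607}{1436}} - \frac{6563}{5569} = \left(-24449\right) \frac{1436}{7607} - \frac{6563}{5569} = - \frac{35108764}{7607} - \frac{6563}{5569} = - \frac{195570631457}{42363383}$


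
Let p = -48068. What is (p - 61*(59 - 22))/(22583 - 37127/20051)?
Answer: -1009066575/452774606 ≈ -2.2286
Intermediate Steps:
(p - 61*(59 - 22))/(22583 - 37127/20051) = (-48068 - 61*(59 - 22))/(22583 - 37127/20051) = (-48068 - 61*37)/(22583 - 37127*1/20051) = (-48068 - 2257)/(22583 - 37127/20051) = -50325/452774606/20051 = -50325*20051/452774606 = -1009066575/452774606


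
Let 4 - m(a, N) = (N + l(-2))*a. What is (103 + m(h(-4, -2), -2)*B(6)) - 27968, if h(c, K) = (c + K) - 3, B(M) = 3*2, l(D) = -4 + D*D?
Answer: -27949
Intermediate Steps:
l(D) = -4 + D²
B(M) = 6
h(c, K) = -3 + K + c (h(c, K) = (K + c) - 3 = -3 + K + c)
m(a, N) = 4 - N*a (m(a, N) = 4 - (N + (-4 + (-2)²))*a = 4 - (N + (-4 + 4))*a = 4 - (N + 0)*a = 4 - N*a)
(103 + m(h(-4, -2), -2)*B(6)) - 27968 = (103 + (4 - 1*(-2)*(-3 - 2 - 4))*6) - 27968 = (103 + (4 - 1*(-2)*(-9))*6) - 27968 = (103 + (4 - 18)*6) - 27968 = (103 - 14*6) - 27968 = (103 - 84) - 27968 = 19 - 27968 = -27949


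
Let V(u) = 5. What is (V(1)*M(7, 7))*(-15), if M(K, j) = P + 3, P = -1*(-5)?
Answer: -600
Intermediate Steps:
P = 5
M(K, j) = 8 (M(K, j) = 5 + 3 = 8)
(V(1)*M(7, 7))*(-15) = (5*8)*(-15) = 40*(-15) = -600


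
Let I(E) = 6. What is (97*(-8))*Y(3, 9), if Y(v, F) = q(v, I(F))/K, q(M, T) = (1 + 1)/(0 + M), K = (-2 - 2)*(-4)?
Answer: -97/3 ≈ -32.333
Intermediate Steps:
K = 16 (K = -4*(-4) = 16)
q(M, T) = 2/M
Y(v, F) = 1/(8*v) (Y(v, F) = (2/v)/16 = (2/v)*(1/16) = 1/(8*v))
(97*(-8))*Y(3, 9) = (97*(-8))*((1/8)/3) = -97/3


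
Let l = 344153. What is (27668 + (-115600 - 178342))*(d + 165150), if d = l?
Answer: -135614147022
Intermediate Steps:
d = 344153
(27668 + (-115600 - 178342))*(d + 165150) = (27668 + (-115600 - 178342))*(344153 + 165150) = (27668 - 293942)*509303 = -266274*509303 = -135614147022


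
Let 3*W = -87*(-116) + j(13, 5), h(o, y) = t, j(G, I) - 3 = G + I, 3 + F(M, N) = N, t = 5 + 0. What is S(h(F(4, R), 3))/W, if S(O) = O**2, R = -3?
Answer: 25/3371 ≈ 0.0074162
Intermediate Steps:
t = 5
F(M, N) = -3 + N
j(G, I) = 3 + G + I (j(G, I) = 3 + (G + I) = 3 + G + I)
h(o, y) = 5
W = 3371 (W = (-87*(-116) + (3 + 13 + 5))/3 = (10092 + 21)/3 = (1/3)*10113 = 3371)
S(h(F(4, R), 3))/W = 5**2/3371 = 25*(1/3371) = 25/3371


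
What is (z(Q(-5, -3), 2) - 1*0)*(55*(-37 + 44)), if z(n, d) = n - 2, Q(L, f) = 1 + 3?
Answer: 770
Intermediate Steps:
Q(L, f) = 4
z(n, d) = -2 + n
(z(Q(-5, -3), 2) - 1*0)*(55*(-37 + 44)) = ((-2 + 4) - 1*0)*(55*(-37 + 44)) = (2 + 0)*(55*7) = 2*385 = 770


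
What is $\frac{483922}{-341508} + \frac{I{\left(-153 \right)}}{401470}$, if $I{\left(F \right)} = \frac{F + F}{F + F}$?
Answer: $- \frac{24284977979}{17138152095} \approx -1.417$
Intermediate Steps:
$I{\left(F \right)} = 1$ ($I{\left(F \right)} = \frac{2 F}{2 F} = 2 F \frac{1}{2 F} = 1$)
$\frac{483922}{-341508} + \frac{I{\left(-153 \right)}}{401470} = \frac{483922}{-341508} + 1 \cdot \frac{1}{401470} = 483922 \left(- \frac{1}{341508}\right) + 1 \cdot \frac{1}{401470} = - \frac{241961}{170754} + \frac{1}{401470} = - \frac{24284977979}{17138152095}$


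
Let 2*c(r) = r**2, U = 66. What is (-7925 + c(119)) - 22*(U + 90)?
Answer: -8553/2 ≈ -4276.5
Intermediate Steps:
c(r) = r**2/2
(-7925 + c(119)) - 22*(U + 90) = (-7925 + (1/2)*119**2) - 22*(66 + 90) = (-7925 + (1/2)*14161) - 22*156 = (-7925 + 14161/2) - 3432 = -1689/2 - 3432 = -8553/2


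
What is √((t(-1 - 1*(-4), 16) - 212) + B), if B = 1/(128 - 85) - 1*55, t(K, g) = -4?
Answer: 2*I*√125259/43 ≈ 16.461*I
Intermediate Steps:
B = -2364/43 (B = 1/43 - 55 = -2364/43 ≈ -54.977)
√((t(-1 - 1*(-4), 16) - 212) + B) = √((-4 - 212) - 2364/43) = √(-216 - 2364/43) = √(-11652/43) = 2*I*√125259/43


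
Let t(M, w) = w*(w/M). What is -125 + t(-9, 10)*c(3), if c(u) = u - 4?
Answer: -1025/9 ≈ -113.89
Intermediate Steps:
t(M, w) = w²/M
c(u) = -4 + u
-125 + t(-9, 10)*c(3) = -125 + (10²/(-9))*(-4 + 3) = -125 - ⅑*100*(-1) = -125 - 100/9*(-1) = -125 + 100/9 = -1025/9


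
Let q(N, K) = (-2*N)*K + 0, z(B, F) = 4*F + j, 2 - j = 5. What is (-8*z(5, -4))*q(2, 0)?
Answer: 0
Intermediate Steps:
j = -3 (j = 2 - 1*5 = 2 - 5 = -3)
z(B, F) = -3 + 4*F (z(B, F) = 4*F - 3 = -3 + 4*F)
q(N, K) = -2*K*N (q(N, K) = -2*K*N + 0 = -2*K*N)
(-8*z(5, -4))*q(2, 0) = (-8*(-3 + 4*(-4)))*(-2*0*2) = -8*(-3 - 16)*0 = -8*(-19)*0 = 152*0 = 0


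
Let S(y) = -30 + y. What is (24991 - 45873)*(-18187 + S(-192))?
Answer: 384416738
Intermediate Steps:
(24991 - 45873)*(-18187 + S(-192)) = (24991 - 45873)*(-18187 + (-30 - 192)) = -20882*(-18187 - 222) = -20882*(-18409) = 384416738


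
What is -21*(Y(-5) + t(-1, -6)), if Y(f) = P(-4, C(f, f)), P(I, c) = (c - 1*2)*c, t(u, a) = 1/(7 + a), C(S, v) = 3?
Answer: -84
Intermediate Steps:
P(I, c) = c*(-2 + c) (P(I, c) = (c - 2)*c = (-2 + c)*c = c*(-2 + c))
Y(f) = 3 (Y(f) = 3*(-2 + 3) = 3*1 = 3)
-21*(Y(-5) + t(-1, -6)) = -21*(3 + 1/(7 - 6)) = -21*(3 + 1/1) = -21*(3 + 1) = -21*4 = -84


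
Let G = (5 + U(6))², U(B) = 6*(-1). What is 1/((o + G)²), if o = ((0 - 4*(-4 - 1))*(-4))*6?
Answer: 1/229441 ≈ 4.3584e-6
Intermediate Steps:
U(B) = -6
G = 1 (G = (5 - 6)² = (-1)² = 1)
o = -480 (o = ((0 - 4*(-5))*(-4))*6 = ((0 + 20)*(-4))*6 = (20*(-4))*6 = -80*6 = -480)
1/((o + G)²) = 1/((-480 + 1)²) = 1/((-479)²) = 1/229441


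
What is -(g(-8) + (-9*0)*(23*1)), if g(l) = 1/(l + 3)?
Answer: ⅕ ≈ 0.20000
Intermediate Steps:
g(l) = 1/(3 + l)
-(g(-8) + (-9*0)*(23*1)) = -(1/(3 - 8) + (-9*0)*(23*1)) = -(1/(-5) + 0*23) = -(-⅕ + 0) = -1*(-⅕) = ⅕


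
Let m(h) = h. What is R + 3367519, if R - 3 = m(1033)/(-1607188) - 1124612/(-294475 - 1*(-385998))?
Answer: 495342720738796813/147094667324 ≈ 3.3675e+6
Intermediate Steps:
R = -1366273452343/147094667324 (R = 3 + (1033/(-1607188) - 1124612/(-294475 - 1*(-385998))) = 3 + (1033*(-1/1607188) - 1124612/(-294475 + 385998)) = 3 + (-1033/1607188 - 1124612/91523) = 3 - 1807557454315/147094667324 = -1366273452343/147094667324 ≈ -9.2884)
R + 3367519 = -1366273452343/147094667324 + 3367519 = 495342720738796813/147094667324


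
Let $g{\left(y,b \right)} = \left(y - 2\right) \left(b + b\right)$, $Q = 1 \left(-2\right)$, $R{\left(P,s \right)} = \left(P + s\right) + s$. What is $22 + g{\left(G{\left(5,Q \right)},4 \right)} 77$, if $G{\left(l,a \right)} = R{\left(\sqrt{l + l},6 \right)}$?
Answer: $6182 + 616 \sqrt{10} \approx 8130.0$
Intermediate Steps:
$R{\left(P,s \right)} = P + 2 s$
$Q = -2$
$G{\left(l,a \right)} = 12 + \sqrt{2} \sqrt{l}$ ($G{\left(l,a \right)} = \sqrt{l + l} + 2 \cdot 6 = \sqrt{2 l} + 12 = \sqrt{2} \sqrt{l} + 12 = 12 + \sqrt{2} \sqrt{l}$)
$g{\left(y,b \right)} = 2 b \left(-2 + y\right)$ ($g{\left(y,b \right)} = \left(-2 + y\right) 2 b = 2 b \left(-2 + y\right)$)
$22 + g{\left(G{\left(5,Q \right)},4 \right)} 77 = 22 + 2 \cdot 4 \left(-2 + \left(12 + \sqrt{2} \sqrt{5}\right)\right) 77 = 22 + 2 \cdot 4 \left(-2 + \left(12 + \sqrt{10}\right)\right) 77 = 22 + 2 \cdot 4 \left(10 + \sqrt{10}\right) 77 = 22 + \left(80 + 8 \sqrt{10}\right) 77 = 22 + \left(6160 + 616 \sqrt{10}\right) = 6182 + 616 \sqrt{10}$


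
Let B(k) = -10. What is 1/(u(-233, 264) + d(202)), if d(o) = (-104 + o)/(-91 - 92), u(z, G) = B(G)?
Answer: -183/1928 ≈ -0.094917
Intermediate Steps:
u(z, G) = -10
d(o) = 104/183 - o/183 (d(o) = (-104 + o)/(-183) = (-104 + o)*(-1/183) = 104/183 - o/183)
1/(u(-233, 264) + d(202)) = 1/(-10 + (104/183 - 1/183*202)) = 1/(-10 + (104/183 - 202/183)) = 1/(-10 - 98/183) = 1/(-1928/183) = -183/1928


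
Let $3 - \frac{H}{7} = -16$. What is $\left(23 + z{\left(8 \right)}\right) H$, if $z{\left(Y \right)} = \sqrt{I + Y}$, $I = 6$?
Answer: $3059 + 133 \sqrt{14} \approx 3556.6$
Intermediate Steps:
$H = 133$ ($H = 21 - -112 = 21 + 112 = 133$)
$z{\left(Y \right)} = \sqrt{6 + Y}$
$\left(23 + z{\left(8 \right)}\right) H = \left(23 + \sqrt{6 + 8}\right) 133 = \left(23 + \sqrt{14}\right) 133 = 3059 + 133 \sqrt{14}$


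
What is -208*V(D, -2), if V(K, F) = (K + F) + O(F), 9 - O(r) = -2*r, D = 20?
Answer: -4784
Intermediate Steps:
O(r) = 9 + 2*r (O(r) = 9 - (-2)*r = 9 + 2*r)
V(K, F) = 9 + K + 3*F (V(K, F) = (K + F) + (9 + 2*F) = (F + K) + (9 + 2*F) = 9 + K + 3*F)
-208*V(D, -2) = -208*(9 + 20 + 3*(-2)) = -208*(9 + 20 - 6) = -208*23 = -4784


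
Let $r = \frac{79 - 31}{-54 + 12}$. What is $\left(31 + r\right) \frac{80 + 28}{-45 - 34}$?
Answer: $- \frac{22572}{553} \approx -40.817$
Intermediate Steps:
$r = - \frac{8}{7}$ ($r = \frac{48}{-42} = 48 \left(- \frac{1}{42}\right) = - \frac{8}{7} \approx -1.1429$)
$\left(31 + r\right) \frac{80 + 28}{-45 - 34} = \left(31 - \frac{8}{7}\right) \frac{80 + 28}{-45 - 34} = \frac{209 \frac{108}{-79}}{7} = \frac{209 \cdot 108 \left(- \frac{1}{79}\right)}{7} = \frac{209}{7} \left(- \frac{108}{79}\right) = - \frac{22572}{553}$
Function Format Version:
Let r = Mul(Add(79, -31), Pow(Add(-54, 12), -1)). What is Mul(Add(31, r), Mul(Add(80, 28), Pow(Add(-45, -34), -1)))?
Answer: Rational(-22572, 553) ≈ -40.817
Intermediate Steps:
r = Rational(-8, 7) (r = Mul(48, Pow(-42, -1)) = Mul(48, Rational(-1, 42)) = Rational(-8, 7) ≈ -1.1429)
Mul(Add(31, r), Mul(Add(80, 28), Pow(Add(-45, -34), -1))) = Mul(Add(31, Rational(-8, 7)), Mul(Add(80, 28), Pow(Add(-45, -34), -1))) = Mul(Rational(209, 7), Mul(108, Pow(-79, -1))) = Mul(Rational(209, 7), Mul(108, Rational(-1, 79))) = Mul(Rational(209, 7), Rational(-108, 79)) = Rational(-22572, 553)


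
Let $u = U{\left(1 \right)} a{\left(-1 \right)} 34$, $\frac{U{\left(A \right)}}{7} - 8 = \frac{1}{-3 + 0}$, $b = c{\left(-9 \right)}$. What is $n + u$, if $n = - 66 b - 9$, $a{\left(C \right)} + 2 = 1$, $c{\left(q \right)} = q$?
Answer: $- \frac{3719}{3} \approx -1239.7$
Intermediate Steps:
$b = -9$
$U{\left(A \right)} = \frac{161}{3}$ ($U{\left(A \right)} = 56 + \frac{7}{-3 + 0} = 56 + \frac{7}{-3} = 56 + 7 \left(- \frac{1}{3}\right) = 56 - \frac{7}{3} = \frac{161}{3}$)
$a{\left(C \right)} = -1$ ($a{\left(C \right)} = -2 + 1 = -1$)
$n = 585$ ($n = \left(-66\right) \left(-9\right) - 9 = 594 - 9 = 585$)
$u = - \frac{5474}{3}$ ($u = \frac{161}{3} \left(-1\right) 34 = \left(- \frac{161}{3}\right) 34 = - \frac{5474}{3} \approx -1824.7$)
$n + u = 585 - \frac{5474}{3} = - \frac{3719}{3}$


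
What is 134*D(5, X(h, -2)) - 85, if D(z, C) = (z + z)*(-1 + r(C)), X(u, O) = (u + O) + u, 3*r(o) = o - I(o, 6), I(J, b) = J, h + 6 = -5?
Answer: -1425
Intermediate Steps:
h = -11 (h = -6 - 5 = -11)
r(o) = 0 (r(o) = (o - o)/3 = (⅓)*0 = 0)
X(u, O) = O + 2*u (X(u, O) = (O + u) + u = O + 2*u)
D(z, C) = -2*z (D(z, C) = (z + z)*(-1 + 0) = (2*z)*(-1) = -2*z)
134*D(5, X(h, -2)) - 85 = 134*(-2*5) - 85 = 134*(-10) - 85 = -1340 - 85 = -1425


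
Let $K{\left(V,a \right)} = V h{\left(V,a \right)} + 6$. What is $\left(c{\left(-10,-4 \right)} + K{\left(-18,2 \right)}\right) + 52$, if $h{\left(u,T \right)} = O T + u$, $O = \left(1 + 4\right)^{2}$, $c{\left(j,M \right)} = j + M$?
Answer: $-532$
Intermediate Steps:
$c{\left(j,M \right)} = M + j$
$O = 25$ ($O = 5^{2} = 25$)
$h{\left(u,T \right)} = u + 25 T$ ($h{\left(u,T \right)} = 25 T + u = u + 25 T$)
$K{\left(V,a \right)} = 6 + V \left(V + 25 a\right)$ ($K{\left(V,a \right)} = V \left(V + 25 a\right) + 6 = 6 + V \left(V + 25 a\right)$)
$\left(c{\left(-10,-4 \right)} + K{\left(-18,2 \right)}\right) + 52 = \left(\left(-4 - 10\right) + \left(6 - 18 \left(-18 + 25 \cdot 2\right)\right)\right) + 52 = \left(-14 + \left(6 - 18 \left(-18 + 50\right)\right)\right) + 52 = \left(-14 + \left(6 - 576\right)\right) + 52 = \left(-14 - 570\right) + 52 = -584 + 52 = -532$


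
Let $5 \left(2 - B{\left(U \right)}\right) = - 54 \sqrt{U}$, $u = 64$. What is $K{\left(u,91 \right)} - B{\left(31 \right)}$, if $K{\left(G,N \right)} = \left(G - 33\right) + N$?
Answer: $120 - \frac{54 \sqrt{31}}{5} \approx 59.868$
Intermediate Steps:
$K{\left(G,N \right)} = -33 + G + N$ ($K{\left(G,N \right)} = \left(-33 + G\right) + N = -33 + G + N$)
$B{\left(U \right)} = 2 + \frac{54 \sqrt{U}}{5}$ ($B{\left(U \right)} = 2 - \frac{\left(-54\right) \sqrt{U}}{5} = 2 + \frac{54 \sqrt{U}}{5}$)
$K{\left(u,91 \right)} - B{\left(31 \right)} = \left(-33 + 64 + 91\right) - \left(2 + \frac{54 \sqrt{31}}{5}\right) = 122 - \left(2 + \frac{54 \sqrt{31}}{5}\right) = 120 - \frac{54 \sqrt{31}}{5}$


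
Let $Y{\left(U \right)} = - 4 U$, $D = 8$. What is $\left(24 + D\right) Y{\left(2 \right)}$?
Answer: $-256$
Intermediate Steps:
$\left(24 + D\right) Y{\left(2 \right)} = \left(24 + 8\right) \left(\left(-4\right) 2\right) = 32 \left(-8\right) = -256$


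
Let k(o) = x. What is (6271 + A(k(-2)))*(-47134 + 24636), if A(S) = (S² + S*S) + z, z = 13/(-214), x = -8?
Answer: -15404076877/107 ≈ -1.4396e+8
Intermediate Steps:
k(o) = -8
z = -13/214 (z = 13*(-1/214) = -13/214 ≈ -0.060748)
A(S) = -13/214 + 2*S² (A(S) = (S² + S*S) - 13/214 = (S² + S²) - 13/214 = 2*S² - 13/214 = -13/214 + 2*S²)
(6271 + A(k(-2)))*(-47134 + 24636) = (6271 + (-13/214 + 2*(-8)²))*(-47134 + 24636) = (6271 + (-13/214 + 2*64))*(-22498) = (6271 + (-13/214 + 128))*(-22498) = (6271 + 27379/214)*(-22498) = (1369373/214)*(-22498) = -15404076877/107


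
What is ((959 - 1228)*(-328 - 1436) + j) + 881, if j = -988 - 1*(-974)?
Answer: 475383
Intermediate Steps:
j = -14 (j = -988 + 974 = -14)
((959 - 1228)*(-328 - 1436) + j) + 881 = ((959 - 1228)*(-328 - 1436) - 14) + 881 = (-269*(-1764) - 14) + 881 = (474516 - 14) + 881 = 474502 + 881 = 475383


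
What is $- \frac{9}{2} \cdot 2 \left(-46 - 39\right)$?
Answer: $765$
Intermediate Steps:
$- \frac{9}{2} \cdot 2 \left(-46 - 39\right) = \left(-9\right) \frac{1}{2} \cdot 2 \left(-85\right) = \left(- \frac{9}{2}\right) 2 \left(-85\right) = \left(-9\right) \left(-85\right) = 765$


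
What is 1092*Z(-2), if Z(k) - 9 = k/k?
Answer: 10920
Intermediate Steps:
Z(k) = 10 (Z(k) = 9 + k/k = 9 + 1 = 10)
1092*Z(-2) = 1092*10 = 10920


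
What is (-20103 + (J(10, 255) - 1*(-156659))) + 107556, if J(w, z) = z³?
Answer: 16825487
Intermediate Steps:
(-20103 + (J(10, 255) - 1*(-156659))) + 107556 = (-20103 + (255³ - 1*(-156659))) + 107556 = (-20103 + (16581375 + 156659)) + 107556 = (-20103 + 16738034) + 107556 = 16717931 + 107556 = 16825487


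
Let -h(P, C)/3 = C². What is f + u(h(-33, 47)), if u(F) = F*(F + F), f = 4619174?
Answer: 92453432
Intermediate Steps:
h(P, C) = -3*C²
u(F) = 2*F² (u(F) = F*(2*F) = 2*F²)
f + u(h(-33, 47)) = 4619174 + 2*(-3*47²)² = 4619174 + 2*(-3*2209)² = 4619174 + 2*(-6627)² = 4619174 + 2*43917129 = 4619174 + 87834258 = 92453432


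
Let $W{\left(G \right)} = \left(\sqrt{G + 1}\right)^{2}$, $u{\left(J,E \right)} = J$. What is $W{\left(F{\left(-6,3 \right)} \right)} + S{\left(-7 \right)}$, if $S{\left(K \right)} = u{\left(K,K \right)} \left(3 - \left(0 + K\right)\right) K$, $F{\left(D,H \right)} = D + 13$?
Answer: $498$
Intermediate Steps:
$F{\left(D,H \right)} = 13 + D$
$S{\left(K \right)} = K^{2} \left(3 - K\right)$ ($S{\left(K \right)} = K \left(3 - \left(0 + K\right)\right) K = K \left(3 - K\right) K = K^{2} \left(3 - K\right)$)
$W{\left(G \right)} = 1 + G$ ($W{\left(G \right)} = \left(\sqrt{1 + G}\right)^{2} = 1 + G$)
$W{\left(F{\left(-6,3 \right)} \right)} + S{\left(-7 \right)} = \left(1 + \left(13 - 6\right)\right) + \left(-7\right)^{2} \left(3 - -7\right) = \left(1 + 7\right) + 49 \left(3 + 7\right) = 8 + 49 \cdot 10 = 8 + 490 = 498$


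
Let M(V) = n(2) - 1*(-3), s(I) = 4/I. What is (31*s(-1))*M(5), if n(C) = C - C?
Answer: -372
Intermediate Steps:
n(C) = 0
M(V) = 3 (M(V) = 0 - 1*(-3) = 0 + 3 = 3)
(31*s(-1))*M(5) = (31*(4/(-1)))*3 = (31*(4*(-1)))*3 = (31*(-4))*3 = -124*3 = -372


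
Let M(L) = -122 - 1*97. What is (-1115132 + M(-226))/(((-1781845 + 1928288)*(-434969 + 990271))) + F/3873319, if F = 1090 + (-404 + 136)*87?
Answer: -1811740448029605/314978652723138734 ≈ -0.0057519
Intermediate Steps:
M(L) = -219 (M(L) = -122 - 97 = -219)
F = -22226 (F = 1090 - 268*87 = 1090 - 23316 = -22226)
(-1115132 + M(-226))/(((-1781845 + 1928288)*(-434969 + 990271))) + F/3873319 = (-1115132 - 219)/(((-1781845 + 1928288)*(-434969 + 990271))) - 22226/3873319 = -1115351/(146443*555302) - 22226*1/3873319 = -1115351/81320090786 - 22226/3873319 = -1811740448029605/314978652723138734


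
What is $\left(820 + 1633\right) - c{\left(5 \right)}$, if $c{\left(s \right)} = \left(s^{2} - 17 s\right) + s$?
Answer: $2508$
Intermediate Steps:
$c{\left(s \right)} = s^{2} - 16 s$
$\left(820 + 1633\right) - c{\left(5 \right)} = \left(820 + 1633\right) - 5 \left(-16 + 5\right) = 2453 - 5 \left(-11\right) = 2453 - -55 = 2453 + 55 = 2508$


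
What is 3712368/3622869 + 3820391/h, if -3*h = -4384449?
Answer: 2140704315947/588306828303 ≈ 3.6388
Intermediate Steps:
h = 1461483 (h = -⅓*(-4384449) = 1461483)
3712368/3622869 + 3820391/h = 3712368/3622869 + 3820391/1461483 = 3712368*(1/3622869) + 3820391*(1/1461483) = 1237456/1207623 + 3820391/1461483 = 2140704315947/588306828303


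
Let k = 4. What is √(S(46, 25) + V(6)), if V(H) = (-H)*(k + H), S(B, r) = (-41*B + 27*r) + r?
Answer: I*√1246 ≈ 35.299*I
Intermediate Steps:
S(B, r) = -41*B + 28*r
V(H) = -H*(4 + H) (V(H) = (-H)*(4 + H) = -H*(4 + H))
√(S(46, 25) + V(6)) = √((-41*46 + 28*25) - 1*6*(4 + 6)) = √((-1886 + 700) - 1*6*10) = √(-1186 - 60) = √(-1246) = I*√1246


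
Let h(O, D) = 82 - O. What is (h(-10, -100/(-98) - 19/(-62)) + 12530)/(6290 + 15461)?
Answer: 12622/21751 ≈ 0.58030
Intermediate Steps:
(h(-10, -100/(-98) - 19/(-62)) + 12530)/(6290 + 15461) = ((82 - 1*(-10)) + 12530)/(6290 + 15461) = ((82 + 10) + 12530)/21751 = (92 + 12530)*(1/21751) = 12622*(1/21751) = 12622/21751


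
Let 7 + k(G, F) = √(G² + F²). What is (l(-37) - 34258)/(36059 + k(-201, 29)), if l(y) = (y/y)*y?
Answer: -618201670/649852731 + 34295*√41242/1299705462 ≈ -0.94594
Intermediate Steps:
l(y) = y (l(y) = 1*y = y)
k(G, F) = -7 + √(F² + G²) (k(G, F) = -7 + √(G² + F²) = -7 + √(F² + G²))
(l(-37) - 34258)/(36059 + k(-201, 29)) = (-37 - 34258)/(36059 + (-7 + √(29² + (-201)²))) = -34295/(36059 + (-7 + √(841 + 40401))) = -34295/(36059 + (-7 + √41242)) = -34295/(36052 + √41242)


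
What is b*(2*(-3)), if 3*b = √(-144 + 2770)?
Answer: -2*√2626 ≈ -102.49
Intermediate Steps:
b = √2626/3 (b = √(-144 + 2770)/3 = √2626/3 ≈ 17.082)
b*(2*(-3)) = (√2626/3)*(2*(-3)) = (√2626/3)*(-6) = -2*√2626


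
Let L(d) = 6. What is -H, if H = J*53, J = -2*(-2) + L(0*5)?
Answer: -530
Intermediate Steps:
J = 10 (J = -2*(-2) + 6 = 4 + 6 = 10)
H = 530 (H = 10*53 = 530)
-H = -1*530 = -530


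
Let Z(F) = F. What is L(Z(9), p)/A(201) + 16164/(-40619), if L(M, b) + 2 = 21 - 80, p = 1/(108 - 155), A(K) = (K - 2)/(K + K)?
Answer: -999275754/8083181 ≈ -123.62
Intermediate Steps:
A(K) = (-2 + K)/(2*K) (A(K) = (-2 + K)/((2*K)) = (-2 + K)*(1/(2*K)) = (-2 + K)/(2*K))
p = -1/47 (p = 1/(-47) = -1/47 ≈ -0.021277)
L(M, b) = -61 (L(M, b) = -2 + (21 - 80) = -2 - 59 = -61)
L(Z(9), p)/A(201) + 16164/(-40619) = -61*402/(-2 + 201) + 16164/(-40619) = -61/((½)*(1/201)*199) + 16164*(-1/40619) = -61/199/402 - 16164/40619 = -61*402/199 - 16164/40619 = -24522/199 - 16164/40619 = -999275754/8083181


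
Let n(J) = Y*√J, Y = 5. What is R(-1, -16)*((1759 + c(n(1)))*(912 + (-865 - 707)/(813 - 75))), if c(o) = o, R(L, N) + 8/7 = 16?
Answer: 977680704/41 ≈ 2.3846e+7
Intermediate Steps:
R(L, N) = 104/7 (R(L, N) = -8/7 + 16 = 104/7)
n(J) = 5*√J
R(-1, -16)*((1759 + c(n(1)))*(912 + (-865 - 707)/(813 - 75))) = 104*((1759 + 5*√1)*(912 + (-865 - 707)/(813 - 75)))/7 = 104*((1759 + 5*1)*(912 - 1572/738))/7 = 104*((1759 + 5)*(912 - 1572*1/738))/7 = 104*(1764*(912 - 262/123))/7 = 104*(1764*(111914/123))/7 = (104/7)*(65805432/41) = 977680704/41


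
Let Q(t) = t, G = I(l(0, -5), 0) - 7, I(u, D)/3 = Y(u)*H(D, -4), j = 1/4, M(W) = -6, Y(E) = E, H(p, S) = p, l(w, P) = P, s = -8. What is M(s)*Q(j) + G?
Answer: -17/2 ≈ -8.5000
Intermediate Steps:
j = ¼ ≈ 0.25000
I(u, D) = 3*D*u (I(u, D) = 3*(u*D) = 3*(D*u) = 3*D*u)
G = -7 (G = 3*0*(-5) - 7 = 0 - 7 = -7)
M(s)*Q(j) + G = -6*¼ - 7 = -3/2 - 7 = -17/2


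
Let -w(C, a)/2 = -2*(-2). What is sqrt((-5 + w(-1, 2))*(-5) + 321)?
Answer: sqrt(386) ≈ 19.647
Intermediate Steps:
w(C, a) = -8 (w(C, a) = -(-4)*(-2) = -2*4 = -8)
sqrt((-5 + w(-1, 2))*(-5) + 321) = sqrt((-5 - 8)*(-5) + 321) = sqrt(-13*(-5) + 321) = sqrt(65 + 321) = sqrt(386)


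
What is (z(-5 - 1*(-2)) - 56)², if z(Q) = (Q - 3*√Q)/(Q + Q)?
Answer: (111 - I*√3)²/4 ≈ 3079.5 - 96.129*I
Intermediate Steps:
z(Q) = (Q - 3*√Q)/(2*Q) (z(Q) = (Q - 3*√Q)/((2*Q)) = (Q - 3*√Q)*(1/(2*Q)) = (Q - 3*√Q)/(2*Q))
(z(-5 - 1*(-2)) - 56)² = ((½ - 3/(2*√(-5 - 1*(-2)))) - 56)² = ((½ - 3/(2*√(-5 + 2))) - 56)² = ((½ - (-1)*I*√3/2) - 56)² = ((½ + I*√3/2) - 56)² = (-111/2 + I*√3/2)²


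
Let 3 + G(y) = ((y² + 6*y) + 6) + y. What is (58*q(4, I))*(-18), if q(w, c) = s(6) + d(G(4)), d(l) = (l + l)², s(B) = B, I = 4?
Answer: -9231048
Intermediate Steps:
G(y) = 3 + y² + 7*y (G(y) = -3 + (((y² + 6*y) + 6) + y) = -3 + ((6 + y² + 6*y) + y) = -3 + (6 + y² + 7*y) = 3 + y² + 7*y)
d(l) = 4*l² (d(l) = (2*l)² = 4*l²)
q(w, c) = 8842 (q(w, c) = 6 + 4*(3 + 4² + 7*4)² = 6 + 4*(3 + 16 + 28)² = 6 + 4*47² = 6 + 4*2209 = 6 + 8836 = 8842)
(58*q(4, I))*(-18) = (58*8842)*(-18) = 512836*(-18) = -9231048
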